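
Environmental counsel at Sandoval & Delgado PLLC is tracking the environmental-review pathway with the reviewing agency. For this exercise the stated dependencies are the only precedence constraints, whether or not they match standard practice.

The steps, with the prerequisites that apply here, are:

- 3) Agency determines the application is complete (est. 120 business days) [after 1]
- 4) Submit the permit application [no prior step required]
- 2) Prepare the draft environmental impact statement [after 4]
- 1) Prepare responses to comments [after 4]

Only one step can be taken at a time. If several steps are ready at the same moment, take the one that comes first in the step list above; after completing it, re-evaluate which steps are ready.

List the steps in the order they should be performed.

4 is the only step with nothing outstanding, so it goes first.
2 and 1 are both available; 2 is listed earlier → 2.
Next only 1 has its prerequisites met → 1.
3 needed 1, now all done → 3.

4, 2, 1, 3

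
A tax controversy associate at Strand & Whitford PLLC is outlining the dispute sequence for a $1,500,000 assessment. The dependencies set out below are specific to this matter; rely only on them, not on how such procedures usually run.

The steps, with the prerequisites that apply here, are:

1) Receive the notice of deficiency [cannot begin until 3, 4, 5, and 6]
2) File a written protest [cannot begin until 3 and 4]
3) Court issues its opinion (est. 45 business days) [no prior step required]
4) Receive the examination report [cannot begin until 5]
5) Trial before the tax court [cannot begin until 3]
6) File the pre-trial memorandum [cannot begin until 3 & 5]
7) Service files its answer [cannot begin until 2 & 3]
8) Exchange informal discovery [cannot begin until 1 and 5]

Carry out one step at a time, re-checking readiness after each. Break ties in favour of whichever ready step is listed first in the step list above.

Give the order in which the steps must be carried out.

3, 5, 4, 2, 6, 1, 7, 8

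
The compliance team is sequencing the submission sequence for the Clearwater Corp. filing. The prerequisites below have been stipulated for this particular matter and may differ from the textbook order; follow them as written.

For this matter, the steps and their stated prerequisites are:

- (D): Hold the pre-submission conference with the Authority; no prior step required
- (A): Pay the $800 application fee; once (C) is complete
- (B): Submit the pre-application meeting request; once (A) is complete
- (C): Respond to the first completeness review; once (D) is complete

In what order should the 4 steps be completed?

Only (D) has no prerequisites, so it is first.
That leaves (C) as the only ready step → (C).
Next only (A) has its prerequisites met → (A).
(B) needed (A), now all done → (B).

(D), (C), (A), (B)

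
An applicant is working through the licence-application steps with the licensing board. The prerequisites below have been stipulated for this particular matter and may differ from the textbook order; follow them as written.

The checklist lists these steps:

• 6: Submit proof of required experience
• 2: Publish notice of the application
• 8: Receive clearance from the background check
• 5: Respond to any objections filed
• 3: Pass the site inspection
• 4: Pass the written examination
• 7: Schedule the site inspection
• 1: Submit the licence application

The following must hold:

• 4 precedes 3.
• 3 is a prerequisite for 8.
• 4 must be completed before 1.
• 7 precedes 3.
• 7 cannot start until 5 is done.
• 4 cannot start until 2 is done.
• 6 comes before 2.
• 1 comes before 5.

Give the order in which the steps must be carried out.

6 2 4 1 5 7 3 8

6 is the only step with nothing outstanding, so it goes first.
2 is the only step now ready → 2.
4 needed 2, now all done → 4.
1 needed 4, now all done → 1.
5 needed 1, now all done → 5.
7 needed 5, now all done → 7.
That leaves 3 as the only ready step → 3.
Next only 8 has its prerequisites met → 8.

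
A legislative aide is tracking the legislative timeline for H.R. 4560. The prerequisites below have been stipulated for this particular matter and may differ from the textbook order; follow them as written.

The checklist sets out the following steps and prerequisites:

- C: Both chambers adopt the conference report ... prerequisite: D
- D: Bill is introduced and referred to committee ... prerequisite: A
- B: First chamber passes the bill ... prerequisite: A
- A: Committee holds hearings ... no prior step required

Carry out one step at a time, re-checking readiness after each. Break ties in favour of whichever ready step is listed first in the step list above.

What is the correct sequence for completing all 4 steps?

A, D, C, B

Only A has no prerequisites, so it is first.
Ready: D and B. D is listed earlier → D.
C and B are both available; C is listed earlier → C.
Next only B has its prerequisites met → B.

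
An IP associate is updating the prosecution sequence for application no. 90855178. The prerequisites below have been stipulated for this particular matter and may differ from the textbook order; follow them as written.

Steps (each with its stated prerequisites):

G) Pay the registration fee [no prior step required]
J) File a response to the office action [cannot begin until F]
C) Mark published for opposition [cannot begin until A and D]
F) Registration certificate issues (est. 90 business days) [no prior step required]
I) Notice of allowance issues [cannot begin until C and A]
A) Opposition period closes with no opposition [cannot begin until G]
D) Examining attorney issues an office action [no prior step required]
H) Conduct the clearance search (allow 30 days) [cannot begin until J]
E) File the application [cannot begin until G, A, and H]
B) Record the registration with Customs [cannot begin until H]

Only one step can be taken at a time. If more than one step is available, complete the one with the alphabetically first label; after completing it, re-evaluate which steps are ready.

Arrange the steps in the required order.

D, F, G, A, C, I, J, H, B, E

Nothing is required for D, F and G. D has the earlier label → D first.
Now F and G have their prerequisites met. F has the earlier label, so F next.
J now also ready, so the ready set is {G, J}; G has the earlier label → G.
A now also ready, so the ready set is {A, J}; A has the earlier label → A.
Ready: C and J. C has the earlier label → C.
I now also ready, so the ready set is {I, J}; I has the earlier label → I.
Next only J has its prerequisites met → J.
H is the only step now ready → H.
Ready: B and E. B has the earlier label → B.
E is the only step now ready → E.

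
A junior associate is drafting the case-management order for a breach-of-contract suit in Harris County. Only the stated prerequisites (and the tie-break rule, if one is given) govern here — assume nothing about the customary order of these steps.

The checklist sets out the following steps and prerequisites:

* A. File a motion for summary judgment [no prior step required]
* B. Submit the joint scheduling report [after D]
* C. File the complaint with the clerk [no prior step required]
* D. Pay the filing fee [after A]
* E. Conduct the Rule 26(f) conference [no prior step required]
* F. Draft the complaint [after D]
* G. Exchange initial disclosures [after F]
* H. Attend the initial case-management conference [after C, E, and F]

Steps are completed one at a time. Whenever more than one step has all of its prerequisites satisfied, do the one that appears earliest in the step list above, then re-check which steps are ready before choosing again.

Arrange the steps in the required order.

A, C, D, B, E, F, G, H

Nothing is required for A, C and E. A is listed earlier → A first.
C, D and E are all available; C is listed earlier → C.
Now D and E have their prerequisites met. D is listed earlier, so D next.
B and F now also ready, so the ready set is {B, E, F}; B is listed earlier → B.
Now E and F have their prerequisites met. E is listed earlier, so E next.
F needed D, now all done → F.
G and H are both available; G is listed earlier → G.
That leaves H as the only ready step → H.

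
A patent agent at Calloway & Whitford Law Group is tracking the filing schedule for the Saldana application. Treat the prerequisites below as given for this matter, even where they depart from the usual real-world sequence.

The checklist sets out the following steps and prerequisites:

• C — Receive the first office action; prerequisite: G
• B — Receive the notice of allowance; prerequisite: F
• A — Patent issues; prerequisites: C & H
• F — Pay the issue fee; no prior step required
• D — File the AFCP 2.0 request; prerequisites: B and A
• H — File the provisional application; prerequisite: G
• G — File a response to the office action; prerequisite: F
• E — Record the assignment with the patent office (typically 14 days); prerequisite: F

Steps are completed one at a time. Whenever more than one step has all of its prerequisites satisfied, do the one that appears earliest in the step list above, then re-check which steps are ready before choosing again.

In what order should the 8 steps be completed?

F → B → G → C → H → A → D → E

F is the only step with nothing outstanding, so it goes first.
Now B, G and E have their prerequisites met. B is listed earlier, so B next.
Ready: G and E. G is listed earlier → G.
C and H now also ready, so the ready set is {C, H, E}; C is listed earlier → C.
H and E are both available; H is listed earlier → H.
Now A and E have their prerequisites met. A is listed earlier, so A next.
D now also ready, so the ready set is {D, E}; D is listed earlier → D.
E needed F, now all done → E.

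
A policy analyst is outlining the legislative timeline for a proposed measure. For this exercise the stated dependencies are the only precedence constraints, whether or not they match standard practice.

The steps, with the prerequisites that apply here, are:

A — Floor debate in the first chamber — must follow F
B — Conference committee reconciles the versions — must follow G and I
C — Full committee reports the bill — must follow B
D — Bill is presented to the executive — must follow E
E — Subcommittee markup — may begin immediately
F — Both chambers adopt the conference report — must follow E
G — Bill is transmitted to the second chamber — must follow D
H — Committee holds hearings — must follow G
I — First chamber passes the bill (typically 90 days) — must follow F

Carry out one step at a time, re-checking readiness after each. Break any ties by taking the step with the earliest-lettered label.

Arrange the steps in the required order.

E has no prerequisites → E first.
Ready: D and F. D has the earlier label → D.
Now F and G have their prerequisites met. F has the earlier label, so F next.
A and I now also ready, so the ready set is {A, G, I}; A has the earlier label → A.
G and I are both available; G has the earlier label → G.
H and I are both available; H has the earlier label → H.
I is the only step now ready → I.
B needed G and I, now all done → B.
That leaves C as the only ready step → C.

E, D, F, A, G, H, I, B, C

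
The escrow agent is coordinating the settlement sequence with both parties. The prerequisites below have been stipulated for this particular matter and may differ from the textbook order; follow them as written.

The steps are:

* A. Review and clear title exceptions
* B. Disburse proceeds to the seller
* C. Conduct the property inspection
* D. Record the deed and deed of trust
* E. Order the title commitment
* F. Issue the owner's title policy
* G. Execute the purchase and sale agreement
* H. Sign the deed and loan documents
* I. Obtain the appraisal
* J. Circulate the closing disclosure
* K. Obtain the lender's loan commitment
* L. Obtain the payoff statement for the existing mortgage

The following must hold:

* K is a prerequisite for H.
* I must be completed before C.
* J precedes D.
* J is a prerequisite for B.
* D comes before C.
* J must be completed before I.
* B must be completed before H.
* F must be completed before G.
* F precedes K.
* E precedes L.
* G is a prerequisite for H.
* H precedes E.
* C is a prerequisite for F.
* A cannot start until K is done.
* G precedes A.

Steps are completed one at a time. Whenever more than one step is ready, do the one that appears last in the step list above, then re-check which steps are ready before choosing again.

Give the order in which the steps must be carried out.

J, I, D, C, F, K, G, B, H, E, L, A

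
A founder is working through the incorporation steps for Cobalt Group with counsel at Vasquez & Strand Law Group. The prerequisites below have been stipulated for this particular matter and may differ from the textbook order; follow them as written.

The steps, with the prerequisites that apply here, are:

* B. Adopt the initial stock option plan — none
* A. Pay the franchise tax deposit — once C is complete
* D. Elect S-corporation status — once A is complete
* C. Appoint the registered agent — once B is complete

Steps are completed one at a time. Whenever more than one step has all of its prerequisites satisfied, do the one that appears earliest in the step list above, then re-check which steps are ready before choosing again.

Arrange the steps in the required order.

B is the only step with nothing outstanding, so it goes first.
That leaves C as the only ready step → C.
Next only A has its prerequisites met → A.
D needed A, now all done → D.

B C A D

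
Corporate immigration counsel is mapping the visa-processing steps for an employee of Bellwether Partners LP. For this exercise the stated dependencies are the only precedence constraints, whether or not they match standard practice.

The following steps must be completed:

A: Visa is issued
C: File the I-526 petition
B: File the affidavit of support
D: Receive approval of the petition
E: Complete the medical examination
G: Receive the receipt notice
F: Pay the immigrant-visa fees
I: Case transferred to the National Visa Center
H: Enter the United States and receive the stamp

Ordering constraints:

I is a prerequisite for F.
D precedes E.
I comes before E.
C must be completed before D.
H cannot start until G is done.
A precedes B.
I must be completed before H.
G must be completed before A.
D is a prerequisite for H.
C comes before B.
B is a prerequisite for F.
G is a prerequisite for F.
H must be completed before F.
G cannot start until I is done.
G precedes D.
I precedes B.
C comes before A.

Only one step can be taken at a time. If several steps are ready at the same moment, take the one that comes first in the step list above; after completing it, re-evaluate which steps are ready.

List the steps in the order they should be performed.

C, I, G, A, B, D, E, H, F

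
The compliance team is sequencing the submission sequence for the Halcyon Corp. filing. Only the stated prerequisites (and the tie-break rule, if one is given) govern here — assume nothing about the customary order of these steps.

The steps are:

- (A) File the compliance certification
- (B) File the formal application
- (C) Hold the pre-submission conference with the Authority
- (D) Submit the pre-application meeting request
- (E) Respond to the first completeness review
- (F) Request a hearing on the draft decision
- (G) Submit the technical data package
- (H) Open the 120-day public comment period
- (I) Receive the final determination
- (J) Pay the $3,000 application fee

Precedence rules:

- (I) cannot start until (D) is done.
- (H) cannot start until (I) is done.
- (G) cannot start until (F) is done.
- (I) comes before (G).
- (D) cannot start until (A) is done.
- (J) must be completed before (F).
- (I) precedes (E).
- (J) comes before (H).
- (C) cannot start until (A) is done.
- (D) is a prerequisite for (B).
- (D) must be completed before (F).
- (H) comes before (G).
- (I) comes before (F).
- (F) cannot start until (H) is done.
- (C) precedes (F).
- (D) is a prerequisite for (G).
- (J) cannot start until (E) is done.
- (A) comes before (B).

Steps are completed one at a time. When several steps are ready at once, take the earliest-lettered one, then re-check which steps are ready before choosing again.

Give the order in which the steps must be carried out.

(A) is the only step with nothing outstanding, so it goes first.
Ready: (C) and (D). (C) has the earlier label → (C).
That leaves (D) as the only ready step → (D).
Ready: (B) and (I). (B) has the earlier label → (B).
(I) needed (D), now all done → (I).
That leaves (E) as the only ready step → (E).
(J) is the only step now ready → (J).
That leaves (H) as the only ready step → (H).
(F) needed (C), (D), (H), (I) and (J), now all done → (F).
Next only (G) has its prerequisites met → (G).

(A) → (C) → (D) → (B) → (I) → (E) → (J) → (H) → (F) → (G)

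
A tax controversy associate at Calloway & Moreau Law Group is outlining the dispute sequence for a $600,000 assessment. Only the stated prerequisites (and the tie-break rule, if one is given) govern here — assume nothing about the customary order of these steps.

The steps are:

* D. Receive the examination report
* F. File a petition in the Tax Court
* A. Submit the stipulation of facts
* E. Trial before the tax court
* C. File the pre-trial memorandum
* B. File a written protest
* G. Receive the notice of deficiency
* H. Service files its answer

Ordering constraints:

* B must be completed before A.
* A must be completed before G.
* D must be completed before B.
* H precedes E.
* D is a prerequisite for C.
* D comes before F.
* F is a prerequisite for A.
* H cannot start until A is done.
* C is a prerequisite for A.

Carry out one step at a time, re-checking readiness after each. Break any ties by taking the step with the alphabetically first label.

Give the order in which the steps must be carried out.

D → B → C → F → A → G → H → E

D is the only step with nothing outstanding, so it goes first.
Ready: B, C and F. B has the earlier label → B.
Ready: C and F. C has the earlier label → C.
That leaves F as the only ready step → F.
A is the only step now ready → A.
Ready: G and H. G has the earlier label → G.
That leaves H as the only ready step → H.
Next only E has its prerequisites met → E.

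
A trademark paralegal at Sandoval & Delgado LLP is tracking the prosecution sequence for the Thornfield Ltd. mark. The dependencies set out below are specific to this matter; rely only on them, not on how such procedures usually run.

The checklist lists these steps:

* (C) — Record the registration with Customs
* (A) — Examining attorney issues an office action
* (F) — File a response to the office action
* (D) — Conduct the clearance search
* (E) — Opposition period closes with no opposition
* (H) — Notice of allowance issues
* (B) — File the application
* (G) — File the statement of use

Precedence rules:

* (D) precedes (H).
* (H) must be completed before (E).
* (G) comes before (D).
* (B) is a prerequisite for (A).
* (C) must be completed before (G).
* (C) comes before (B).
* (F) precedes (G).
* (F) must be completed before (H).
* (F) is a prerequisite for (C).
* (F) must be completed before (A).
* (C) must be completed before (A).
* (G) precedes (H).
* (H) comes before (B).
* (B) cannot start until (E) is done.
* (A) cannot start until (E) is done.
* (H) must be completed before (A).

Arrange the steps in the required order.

(F) has no prerequisites → (F) first.
That leaves (C) as the only ready step → (C).
(G) needed (C) and (F), now all done → (G).
(D) needed (G), now all done → (D).
(H) is the only step now ready → (H).
(E) needed (H), now all done → (E).
(B) is the only step now ready → (B).
(A) is the only step now ready → (A).

(F), (C), (G), (D), (H), (E), (B), (A)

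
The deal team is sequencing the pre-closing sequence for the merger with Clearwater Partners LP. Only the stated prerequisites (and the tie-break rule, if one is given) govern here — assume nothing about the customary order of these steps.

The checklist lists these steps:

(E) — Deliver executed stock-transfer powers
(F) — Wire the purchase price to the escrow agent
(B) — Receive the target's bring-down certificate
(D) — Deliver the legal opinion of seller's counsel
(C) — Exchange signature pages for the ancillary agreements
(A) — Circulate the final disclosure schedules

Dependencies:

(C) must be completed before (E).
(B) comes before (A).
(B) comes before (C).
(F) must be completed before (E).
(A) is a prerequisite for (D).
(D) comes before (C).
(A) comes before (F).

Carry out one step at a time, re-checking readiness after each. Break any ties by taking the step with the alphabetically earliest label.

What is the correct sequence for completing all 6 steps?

(B) has no prerequisites → (B) first.
(A) needed (B), now all done → (A).
Now (D) and (F) have their prerequisites met. (D) has the earlier label, so (D) next.
(C) now also ready, so the ready set is {(C), (F)}; (C) has the earlier label → (C).
(F) needed (A), now all done → (F).
Next only (E) has its prerequisites met → (E).

(B) → (A) → (D) → (C) → (F) → (E)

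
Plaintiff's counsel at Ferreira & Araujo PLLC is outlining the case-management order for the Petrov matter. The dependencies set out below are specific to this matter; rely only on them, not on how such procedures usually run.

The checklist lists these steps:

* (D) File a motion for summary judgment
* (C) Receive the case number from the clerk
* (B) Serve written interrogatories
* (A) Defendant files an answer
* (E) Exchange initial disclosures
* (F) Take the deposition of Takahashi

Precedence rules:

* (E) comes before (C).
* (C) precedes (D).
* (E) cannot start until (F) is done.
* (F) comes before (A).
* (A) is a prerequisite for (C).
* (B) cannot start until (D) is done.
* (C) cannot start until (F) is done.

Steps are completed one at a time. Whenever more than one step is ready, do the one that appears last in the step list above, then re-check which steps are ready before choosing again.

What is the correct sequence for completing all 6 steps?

(F), (E), (A), (C), (D), (B)

(F) is the only step with nothing outstanding, so it goes first.
(E) and (A) are both available; (E) is listed later → (E).
(A) needed (F), now all done → (A).
Next only (C) has its prerequisites met → (C).
That leaves (D) as the only ready step → (D).
(B) is the only step now ready → (B).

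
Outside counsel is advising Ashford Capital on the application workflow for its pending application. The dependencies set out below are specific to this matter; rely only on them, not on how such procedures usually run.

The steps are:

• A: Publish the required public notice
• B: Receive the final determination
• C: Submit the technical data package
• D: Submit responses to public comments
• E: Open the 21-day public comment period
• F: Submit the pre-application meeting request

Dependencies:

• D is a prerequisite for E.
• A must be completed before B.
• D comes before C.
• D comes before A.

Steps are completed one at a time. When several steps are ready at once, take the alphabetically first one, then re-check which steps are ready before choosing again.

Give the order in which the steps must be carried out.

D, A, B, C, E, F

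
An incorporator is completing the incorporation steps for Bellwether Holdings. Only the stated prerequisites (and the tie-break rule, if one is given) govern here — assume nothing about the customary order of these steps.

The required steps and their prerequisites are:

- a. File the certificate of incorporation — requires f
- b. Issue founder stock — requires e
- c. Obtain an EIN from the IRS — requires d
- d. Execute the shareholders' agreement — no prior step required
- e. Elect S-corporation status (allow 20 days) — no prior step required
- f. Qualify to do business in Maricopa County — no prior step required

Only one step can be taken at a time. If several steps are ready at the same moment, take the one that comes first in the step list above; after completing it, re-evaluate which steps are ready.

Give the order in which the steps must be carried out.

d c e b f a

d, e and f have no prerequisites; d is listed earlier, so d is first.
c, e and f are all available; c is listed earlier → c.
Ready: e and f. e is listed earlier → e.
b now also ready, so the ready set is {b, f}; b is listed earlier → b.
Next only f has its prerequisites met → f.
a needed f, now all done → a.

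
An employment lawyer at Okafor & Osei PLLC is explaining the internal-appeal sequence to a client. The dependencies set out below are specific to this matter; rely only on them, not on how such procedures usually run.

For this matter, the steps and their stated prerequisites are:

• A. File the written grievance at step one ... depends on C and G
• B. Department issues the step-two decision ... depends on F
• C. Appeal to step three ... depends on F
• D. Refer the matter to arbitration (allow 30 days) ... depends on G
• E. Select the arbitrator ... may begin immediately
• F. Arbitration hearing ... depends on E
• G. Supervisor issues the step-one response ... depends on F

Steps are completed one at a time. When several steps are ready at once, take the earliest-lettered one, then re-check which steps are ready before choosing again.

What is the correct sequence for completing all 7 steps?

E is the only step with nothing outstanding, so it goes first.
Next only F has its prerequisites met → F.
B, C and G are all available; B has the earlier label → B.
Now C and G have their prerequisites met. C has the earlier label, so C next.
G needed F, now all done → G.
A and D are both available; A has the earlier label → A.
D needed G, now all done → D.

E, F, B, C, G, A, D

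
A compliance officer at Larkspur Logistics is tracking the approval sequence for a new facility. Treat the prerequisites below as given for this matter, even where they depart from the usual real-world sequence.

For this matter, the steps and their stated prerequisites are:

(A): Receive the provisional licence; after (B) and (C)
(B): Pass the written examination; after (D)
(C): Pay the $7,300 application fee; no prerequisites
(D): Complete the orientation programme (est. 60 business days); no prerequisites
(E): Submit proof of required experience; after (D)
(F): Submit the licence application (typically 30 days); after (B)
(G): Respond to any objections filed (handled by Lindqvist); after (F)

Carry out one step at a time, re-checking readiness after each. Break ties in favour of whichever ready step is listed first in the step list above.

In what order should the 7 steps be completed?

(C), (D), (B), (A), (E), (F), (G)

Nothing is required for (C) and (D). (C) is listed earlier → (C) first.
That leaves (D) as the only ready step → (D).
(B) and (E) are both available; (B) is listed earlier → (B).
(A) and (F) now also ready, so the ready set is {(A), (E), (F)}; (A) is listed earlier → (A).
(E) and (F) are both available; (E) is listed earlier → (E).
That leaves (F) as the only ready step → (F).
(G) is the only step now ready → (G).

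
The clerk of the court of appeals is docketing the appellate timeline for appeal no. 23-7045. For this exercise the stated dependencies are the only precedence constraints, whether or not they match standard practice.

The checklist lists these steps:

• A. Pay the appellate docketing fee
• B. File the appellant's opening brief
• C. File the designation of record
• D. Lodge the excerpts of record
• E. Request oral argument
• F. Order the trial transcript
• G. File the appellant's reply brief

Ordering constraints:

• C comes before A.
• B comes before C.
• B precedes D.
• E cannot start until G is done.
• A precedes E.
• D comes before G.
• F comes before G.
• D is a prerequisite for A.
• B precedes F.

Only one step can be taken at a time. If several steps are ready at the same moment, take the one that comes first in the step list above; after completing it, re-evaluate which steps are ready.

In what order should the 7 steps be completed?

B C D A F G E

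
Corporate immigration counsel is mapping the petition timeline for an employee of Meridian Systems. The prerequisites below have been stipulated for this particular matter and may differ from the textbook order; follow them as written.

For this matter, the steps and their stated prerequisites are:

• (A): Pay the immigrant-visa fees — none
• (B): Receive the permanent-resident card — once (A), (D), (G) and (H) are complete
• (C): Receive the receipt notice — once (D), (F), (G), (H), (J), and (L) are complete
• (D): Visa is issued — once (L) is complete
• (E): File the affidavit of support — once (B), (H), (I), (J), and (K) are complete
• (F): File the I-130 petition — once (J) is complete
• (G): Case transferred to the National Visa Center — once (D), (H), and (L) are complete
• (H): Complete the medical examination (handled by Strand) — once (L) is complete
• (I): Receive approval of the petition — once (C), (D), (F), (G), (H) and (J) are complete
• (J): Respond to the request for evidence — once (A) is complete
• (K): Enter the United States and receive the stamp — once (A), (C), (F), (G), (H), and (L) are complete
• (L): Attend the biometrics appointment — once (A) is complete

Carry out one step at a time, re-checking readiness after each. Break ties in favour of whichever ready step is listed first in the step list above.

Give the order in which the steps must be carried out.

(A) → (J) → (F) → (L) → (D) → (H) → (G) → (B) → (C) → (I) → (K) → (E)

(A) has no prerequisites → (A) first.
Ready: (J) and (L). (J) is listed earlier → (J).
(F) now also ready, so the ready set is {(F), (L)}; (F) is listed earlier → (F).
Next only (L) has its prerequisites met → (L).
Ready: (D) and (H). (D) is listed earlier → (D).
(H) is the only step now ready → (H).
(G) needed (D), (H) and (L), now all done → (G).
Ready: (B) and (C). (B) is listed earlier → (B).
That leaves (C) as the only ready step → (C).
(I) and (K) are both available; (I) is listed earlier → (I).
(K) is the only step now ready → (K).
Next only (E) has its prerequisites met → (E).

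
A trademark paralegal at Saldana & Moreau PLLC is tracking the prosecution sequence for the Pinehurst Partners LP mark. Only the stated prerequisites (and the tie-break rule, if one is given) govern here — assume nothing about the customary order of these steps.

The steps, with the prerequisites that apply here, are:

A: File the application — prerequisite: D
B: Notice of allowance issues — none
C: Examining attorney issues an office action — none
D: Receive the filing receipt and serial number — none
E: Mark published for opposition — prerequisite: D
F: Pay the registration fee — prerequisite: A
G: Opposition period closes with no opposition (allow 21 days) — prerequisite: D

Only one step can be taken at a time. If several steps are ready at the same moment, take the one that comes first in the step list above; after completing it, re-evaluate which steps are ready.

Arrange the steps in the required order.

B → C → D → A → E → F → G

B, C and D have no prerequisites; B is listed earlier, so B is first.
C and D are both available; C is listed earlier → C.
Next only D has its prerequisites met → D.
Now A, E and G have their prerequisites met. A is listed earlier, so A next.
F now also ready, so the ready set is {E, F, G}; E is listed earlier → E.
Now F and G have their prerequisites met. F is listed earlier, so F next.
G needed D, now all done → G.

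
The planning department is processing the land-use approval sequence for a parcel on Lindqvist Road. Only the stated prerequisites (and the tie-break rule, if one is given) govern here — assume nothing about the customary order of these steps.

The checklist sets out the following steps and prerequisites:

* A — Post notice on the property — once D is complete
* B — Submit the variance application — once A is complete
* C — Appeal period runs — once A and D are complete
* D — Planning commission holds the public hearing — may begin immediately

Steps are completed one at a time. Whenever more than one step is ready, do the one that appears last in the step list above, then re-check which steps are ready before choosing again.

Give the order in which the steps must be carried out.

D, A, C, B

D has no prerequisites → D first.
A needed D, now all done → A.
Now C and B have their prerequisites met. C is listed later, so C next.
B is the only step now ready → B.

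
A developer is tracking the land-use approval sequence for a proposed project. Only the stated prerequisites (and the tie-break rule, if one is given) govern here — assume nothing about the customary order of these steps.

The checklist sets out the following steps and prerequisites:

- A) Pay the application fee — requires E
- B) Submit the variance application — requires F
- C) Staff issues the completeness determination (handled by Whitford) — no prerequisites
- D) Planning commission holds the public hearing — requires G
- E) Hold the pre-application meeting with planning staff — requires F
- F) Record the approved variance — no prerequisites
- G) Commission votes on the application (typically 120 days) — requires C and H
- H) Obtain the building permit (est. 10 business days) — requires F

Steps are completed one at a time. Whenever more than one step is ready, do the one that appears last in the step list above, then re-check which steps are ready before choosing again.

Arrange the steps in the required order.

Nothing is required for F and C. F is listed later → F first.
H, E and B now also ready, so the ready set is {H, E, C, B}; H is listed later → H.
Now E, C and B have their prerequisites met. E is listed later, so E next.
A now also ready, so the ready set is {C, B, A}; C is listed later → C.
G now also ready, so the ready set is {G, B, A}; G is listed later → G.
D now also ready, so the ready set is {D, B, A}; D is listed later → D.
Ready: B and A. B is listed later → B.
A is the only step now ready → A.

F → H → E → C → G → D → B → A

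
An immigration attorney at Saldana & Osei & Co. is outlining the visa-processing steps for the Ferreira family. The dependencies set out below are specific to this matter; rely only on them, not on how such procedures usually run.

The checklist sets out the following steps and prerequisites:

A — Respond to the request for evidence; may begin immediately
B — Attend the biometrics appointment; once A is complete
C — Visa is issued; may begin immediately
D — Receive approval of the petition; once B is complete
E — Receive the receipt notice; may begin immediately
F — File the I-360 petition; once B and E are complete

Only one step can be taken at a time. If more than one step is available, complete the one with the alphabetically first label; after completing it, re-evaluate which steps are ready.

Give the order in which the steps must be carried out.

A, C and E have no prerequisites; A has the earlier label, so A is first.
B now also ready, so the ready set is {B, C, E}; B has the earlier label → B.
C, D and E are all available; C has the earlier label → C.
Ready: D and E. D has the earlier label → D.
Next only E has its prerequisites met → E.
F needed B and E, now all done → F.

A, B, C, D, E, F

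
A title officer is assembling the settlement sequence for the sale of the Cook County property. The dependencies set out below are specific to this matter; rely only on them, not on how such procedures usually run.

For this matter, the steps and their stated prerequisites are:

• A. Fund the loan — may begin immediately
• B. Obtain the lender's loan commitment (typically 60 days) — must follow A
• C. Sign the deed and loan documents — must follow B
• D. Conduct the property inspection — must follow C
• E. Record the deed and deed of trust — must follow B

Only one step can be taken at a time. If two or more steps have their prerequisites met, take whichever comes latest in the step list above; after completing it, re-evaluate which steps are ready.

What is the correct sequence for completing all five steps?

A has no prerequisites → A first.
B needed A, now all done → B.
Now E and C have their prerequisites met. E is listed later, so E next.
C is the only step now ready → C.
D needed C, now all done → D.

A B E C D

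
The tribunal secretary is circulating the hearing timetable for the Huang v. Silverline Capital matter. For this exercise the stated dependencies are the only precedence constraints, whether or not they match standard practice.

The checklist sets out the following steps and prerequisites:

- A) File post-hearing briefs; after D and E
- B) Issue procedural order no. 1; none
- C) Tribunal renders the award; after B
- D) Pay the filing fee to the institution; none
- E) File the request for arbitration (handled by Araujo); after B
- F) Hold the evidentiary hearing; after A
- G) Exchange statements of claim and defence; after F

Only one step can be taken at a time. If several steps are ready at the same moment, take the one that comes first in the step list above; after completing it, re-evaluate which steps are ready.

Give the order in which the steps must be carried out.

B, C, D, E, A, F, G

Nothing is required for B and D. B is listed earlier → B first.
Ready: C, D and E. C is listed earlier → C.
D and E are both available; D is listed earlier → D.
E needed B, now all done → E.
Next only A has its prerequisites met → A.
F is the only step now ready → F.
G needed F, now all done → G.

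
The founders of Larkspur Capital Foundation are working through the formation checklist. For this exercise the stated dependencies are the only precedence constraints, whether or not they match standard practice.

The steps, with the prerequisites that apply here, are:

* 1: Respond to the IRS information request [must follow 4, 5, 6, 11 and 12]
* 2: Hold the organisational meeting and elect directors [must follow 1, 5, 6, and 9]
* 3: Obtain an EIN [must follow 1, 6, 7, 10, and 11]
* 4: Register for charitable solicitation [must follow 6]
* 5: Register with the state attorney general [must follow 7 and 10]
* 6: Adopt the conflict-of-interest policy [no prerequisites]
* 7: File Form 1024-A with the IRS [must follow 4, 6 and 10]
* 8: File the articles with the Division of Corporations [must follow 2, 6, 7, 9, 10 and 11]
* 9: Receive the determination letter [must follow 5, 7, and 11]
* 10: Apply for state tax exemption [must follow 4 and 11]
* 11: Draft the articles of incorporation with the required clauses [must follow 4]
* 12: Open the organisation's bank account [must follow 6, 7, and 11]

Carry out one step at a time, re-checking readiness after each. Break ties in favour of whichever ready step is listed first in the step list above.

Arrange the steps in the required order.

6, 4, 11, 10, 7, 5, 9, 12, 1, 2, 3, 8

6 has no prerequisites → 6 first.
4 is the only step now ready → 4.
11 needed 4, now all done → 11.
10 needed 4 and 11, now all done → 10.
Next only 7 has its prerequisites met → 7.
5 and 12 are both available; 5 is listed earlier → 5.
Now 9 and 12 have their prerequisites met. 9 is listed earlier, so 9 next.
That leaves 12 as the only ready step → 12.
Next only 1 has its prerequisites met → 1.
Ready: 2 and 3. 2 is listed earlier → 2.
3 and 8 are both available; 3 is listed earlier → 3.
That leaves 8 as the only ready step → 8.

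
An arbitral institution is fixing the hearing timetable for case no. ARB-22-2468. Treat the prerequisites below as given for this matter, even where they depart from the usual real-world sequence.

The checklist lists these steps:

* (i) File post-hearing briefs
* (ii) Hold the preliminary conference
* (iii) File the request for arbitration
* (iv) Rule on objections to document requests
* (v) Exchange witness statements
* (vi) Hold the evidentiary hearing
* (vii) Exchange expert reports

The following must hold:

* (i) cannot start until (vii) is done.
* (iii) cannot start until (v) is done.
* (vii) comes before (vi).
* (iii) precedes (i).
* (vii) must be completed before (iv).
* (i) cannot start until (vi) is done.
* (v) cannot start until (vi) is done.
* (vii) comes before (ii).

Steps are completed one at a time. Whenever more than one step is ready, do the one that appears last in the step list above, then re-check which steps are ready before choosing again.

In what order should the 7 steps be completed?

(vii) is the only step with nothing outstanding, so it goes first.
Ready: (vi), (iv) and (ii). (vi) is listed later → (vi).
(v) now also ready, so the ready set is {(v), (iv), (ii)}; (v) is listed later → (v).
Ready: (iv), (iii) and (ii). (iv) is listed later → (iv).
(iii) and (ii) are both available; (iii) is listed later → (iii).
Ready: (ii) and (i). (ii) is listed later → (ii).
Next only (i) has its prerequisites met → (i).

(vii), (vi), (v), (iv), (iii), (ii), (i)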